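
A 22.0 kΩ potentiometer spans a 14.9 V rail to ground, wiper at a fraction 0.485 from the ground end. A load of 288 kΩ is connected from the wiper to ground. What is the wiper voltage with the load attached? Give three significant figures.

The wiper splits the pot into (1−α)R = 11.33 kΩ above and αR = 10.67 kΩ below.
Lower section ‖ load = 10.29 kΩ.
V_wiper = 14.9 × 10.29/(11.33 + 10.29) = 7.09 V.

V ≈ 7.09 V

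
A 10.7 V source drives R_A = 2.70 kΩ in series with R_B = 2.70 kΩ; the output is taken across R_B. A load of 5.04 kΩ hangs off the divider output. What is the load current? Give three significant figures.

I_L ≈ 0.837 mA

R_B‖R_L = 1.758 kΩ; V_out = 10.7 × 1.758/4.458 = 4.220 V.
I_L = V_out / R_L = 4.220 / 5.04 kΩ = 0.837 mA.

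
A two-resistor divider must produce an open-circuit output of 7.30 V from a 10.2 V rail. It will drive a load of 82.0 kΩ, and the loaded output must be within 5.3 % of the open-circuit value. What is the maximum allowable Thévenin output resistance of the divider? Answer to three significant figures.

Loading drop = R_th/(R_th + R_L) ≤ 0.0530, so R_th ≤ R_L · ε/(1−ε) = 82.0 kΩ × 0.0530/0.9470 = 4.59 kΩ.
(Any R1, R2 with R2/(R1+R2) = 0.716 and R1‖R2 ≤ 4.59 kΩ will meet the spec.)

R_th ≤ 4.59 kΩ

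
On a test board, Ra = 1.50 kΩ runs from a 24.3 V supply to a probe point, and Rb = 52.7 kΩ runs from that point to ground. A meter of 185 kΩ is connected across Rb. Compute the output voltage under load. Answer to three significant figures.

The load sits in parallel with Rb: Rb‖R_L = (52.7 × 185) / (52.7 + 185) = 41.02 kΩ.
V_out = 24.3 × 41.02 / (1.50 + 41.02) = 24.3 × 41.02/42.52 = 23.4 V.
(Unloaded it would have been 23.6 V.)

V_out ≈ 23.4 V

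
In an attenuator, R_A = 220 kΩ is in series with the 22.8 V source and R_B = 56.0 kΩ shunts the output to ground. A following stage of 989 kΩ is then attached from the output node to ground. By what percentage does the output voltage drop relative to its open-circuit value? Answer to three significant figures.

The divider's output (Thévenin) resistance is R_A‖R_B = 44.64 kΩ.
Fractional drop under load = R_th/(R_th + R_L) = 44.64 / (44.64 + 989) = 0.04319.
So the output falls by 4.32 %.

4.32 %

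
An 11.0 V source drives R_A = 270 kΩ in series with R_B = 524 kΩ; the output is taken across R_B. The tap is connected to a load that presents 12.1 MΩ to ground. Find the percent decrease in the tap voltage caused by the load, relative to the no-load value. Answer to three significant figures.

The divider's output (Thévenin) resistance is R_A‖R_B = 178.2 kΩ.
Fractional drop under load = R_th/(R_th + R_L) = 178.2 / (178.2 + 12100) = 0.01451.
So the output falls by 1.45 %.

1.45 %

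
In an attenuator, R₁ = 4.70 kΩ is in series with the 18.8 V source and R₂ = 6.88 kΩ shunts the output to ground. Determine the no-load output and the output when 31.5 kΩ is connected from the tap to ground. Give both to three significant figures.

Open-circuit: V = 18.8 × 6.88/(4.70 + 6.88) = 11.2 V.
With the load, R₂ becomes R₂‖R_L = 5.647 kΩ, so V = 18.8 × 5.647/10.35 = 10.3 V.

Unloaded: 11.2 V; loaded: 10.3 V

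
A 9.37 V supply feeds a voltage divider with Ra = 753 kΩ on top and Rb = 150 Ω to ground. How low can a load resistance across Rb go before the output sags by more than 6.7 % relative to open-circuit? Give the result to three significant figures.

R_L(min) ≈ 2.09 kΩ

Output resistance R_th = Ra‖Rb = (753000 × 150)/753200 = 150.0 Ω.
The fractional drop is R_th/(R_th + R_L); requiring this ≤ 0.0670 gives R_L ≥ R_th(1/0.0670 − 1) = 150.0 × 13.93 = 2.09 kΩ.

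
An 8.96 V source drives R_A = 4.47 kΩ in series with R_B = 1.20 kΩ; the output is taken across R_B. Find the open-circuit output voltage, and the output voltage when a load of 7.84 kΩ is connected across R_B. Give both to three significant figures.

Unloaded: 1.90 V; loaded: 1.69 V

Open-circuit: V = 8.96 × 1.20/(4.47 + 1.20) = 1.90 V.
With the load, R_B becomes R_B‖R_L = 1.041 kΩ, so V = 8.96 × 1.041/5.511 = 1.69 V.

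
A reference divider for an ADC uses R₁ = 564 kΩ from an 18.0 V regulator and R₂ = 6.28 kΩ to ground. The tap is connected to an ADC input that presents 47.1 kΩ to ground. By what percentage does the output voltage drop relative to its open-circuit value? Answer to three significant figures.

11.7 %

The divider's output (Thévenin) resistance is R₁‖R₂ = 6.211 kΩ.
Fractional drop under load = R_th/(R_th + R_L) = 6.211 / (6.211 + 47.1) = 0.1165.
So the output falls by 11.7 %.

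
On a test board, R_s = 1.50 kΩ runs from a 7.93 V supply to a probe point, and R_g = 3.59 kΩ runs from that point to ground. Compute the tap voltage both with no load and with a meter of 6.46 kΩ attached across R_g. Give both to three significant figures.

Open-circuit: V = 7.93 × 3.59/(1.50 + 3.59) = 5.59 V.
With the load, R_g becomes R_g‖R_L = 2.308 kΩ, so V = 7.93 × 2.308/3.808 = 4.81 V.

Unloaded: 5.59 V; loaded: 4.81 V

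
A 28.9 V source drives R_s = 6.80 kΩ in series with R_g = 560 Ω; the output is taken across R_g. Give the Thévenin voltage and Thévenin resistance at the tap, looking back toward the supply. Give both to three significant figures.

V_th = 2.20 V, R_th = 517 Ω

V_th is the open-circuit tap voltage: 28.9 × 560/(6800 + 560) = 2.20 V.
With the supply zeroed, R_s and R_g appear in parallel from the tap: R_th = R_s‖R_g = (6800 × 560)/7360 = 517 Ω.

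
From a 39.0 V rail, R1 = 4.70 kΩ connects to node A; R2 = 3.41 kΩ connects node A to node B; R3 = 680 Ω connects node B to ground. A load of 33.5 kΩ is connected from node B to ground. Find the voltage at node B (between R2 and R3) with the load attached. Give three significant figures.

At node B, R3 is in parallel with the load: R3‖R_L = 666.5 Ω.
Below node A the resistance is R2 + (R3‖R_L) = 4076 Ω, so V_A = 39.0 × 4076/8776 = 18.11 V.
Then V_B = V_A × (R3‖R_L)/(R2 + R3‖R_L) = 18.11 × 666.5/4076 = 2.96 V.

V ≈ 2.96 V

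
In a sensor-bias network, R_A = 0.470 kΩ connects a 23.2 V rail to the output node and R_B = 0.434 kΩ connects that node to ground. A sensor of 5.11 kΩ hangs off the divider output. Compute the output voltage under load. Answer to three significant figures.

The load sits in parallel with R_B: R_B‖R_L = (434 × 5110) / (434 + 5110) = 400.0 Ω.
V_out = 23.2 × 400.0 / (470 + 400.0) = 23.2 × 400.0/870.0 = 10.7 V.
(Unloaded it would have been 11.1 V.)

V_out ≈ 10.7 V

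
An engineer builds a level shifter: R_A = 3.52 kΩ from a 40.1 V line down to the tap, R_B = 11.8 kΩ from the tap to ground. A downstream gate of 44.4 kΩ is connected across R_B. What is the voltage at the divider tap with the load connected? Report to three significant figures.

V_out ≈ 29.1 V

The load sits in parallel with R_B: R_B‖R_L = (11.8 × 44.4) / (11.8 + 44.4) = 9.322 kΩ.
V_out = 40.1 × 9.322 / (3.52 + 9.322) = 40.1 × 9.322/12.84 = 29.1 V.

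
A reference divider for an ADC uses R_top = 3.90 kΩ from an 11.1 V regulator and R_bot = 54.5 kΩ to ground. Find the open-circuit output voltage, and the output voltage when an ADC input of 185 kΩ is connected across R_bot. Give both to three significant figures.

Open-circuit: V = 11.1 × 54.5/(3.90 + 54.5) = 10.4 V.
With the load, R_bot becomes R_bot‖R_L = 42.10 kΩ, so V = 11.1 × 42.10/46.00 = 10.2 V.

Unloaded: 10.4 V; loaded: 10.2 V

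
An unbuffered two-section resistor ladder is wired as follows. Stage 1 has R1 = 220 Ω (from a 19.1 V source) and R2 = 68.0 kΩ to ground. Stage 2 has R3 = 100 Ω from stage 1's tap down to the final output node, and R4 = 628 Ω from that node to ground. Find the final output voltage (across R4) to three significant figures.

Stage 2 presents R3+R4 = 728.0 Ω as a load on stage 1's tap.
Stage 1's lower leg becomes R2‖(R3+R4) = 720.3 Ω, so V_mid = 19.1 × 720.3/940.3 = 14.63 V.
Stage 2 is itself unloaded: V_out = V_mid × R4/(R3+R4) = 14.63 × 628/728.0 = 12.6 V.

V_out ≈ 12.6 V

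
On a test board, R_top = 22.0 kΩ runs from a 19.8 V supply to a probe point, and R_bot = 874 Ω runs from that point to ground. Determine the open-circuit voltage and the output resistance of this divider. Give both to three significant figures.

V_th = 0.757 V, R_th = 841 Ω

V_th is the open-circuit tap voltage: 19.8 × 874/(22000 + 874) = 0.757 V.
With the supply zeroed, R_top and R_bot appear in parallel from the tap: R_th = R_top‖R_bot = (22000 × 874)/22870 = 841 Ω.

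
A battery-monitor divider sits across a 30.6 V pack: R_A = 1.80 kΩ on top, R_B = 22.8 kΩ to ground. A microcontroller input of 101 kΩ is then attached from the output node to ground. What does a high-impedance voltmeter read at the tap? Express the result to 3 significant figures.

V_out ≈ 27.9 V

The load sits in parallel with R_B: R_B‖R_L = (22.8 × 101) / (22.8 + 101) = 18.60 kΩ.
V_out = 30.6 × 18.60 / (1.80 + 18.60) = 30.6 × 18.60/20.40 = 27.9 V.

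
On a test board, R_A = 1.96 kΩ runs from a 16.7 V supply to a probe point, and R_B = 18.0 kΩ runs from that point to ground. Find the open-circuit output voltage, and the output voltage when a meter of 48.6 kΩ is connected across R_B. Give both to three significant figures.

Unloaded: 15.1 V; loaded: 14.5 V

Open-circuit: V = 16.7 × 18.0/(1.96 + 18.0) = 15.1 V.
With the load, R_B becomes R_B‖R_L = 13.14 kΩ, so V = 16.7 × 13.14/15.10 = 14.5 V.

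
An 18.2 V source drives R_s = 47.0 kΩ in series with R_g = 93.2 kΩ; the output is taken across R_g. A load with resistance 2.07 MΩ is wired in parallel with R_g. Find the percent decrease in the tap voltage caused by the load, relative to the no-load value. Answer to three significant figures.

The divider's output (Thévenin) resistance is R_s‖R_g = 31.24 kΩ.
Fractional drop under load = R_th/(R_th + R_L) = 31.24 / (31.24 + 2070) = 0.01487.
So the output falls by 1.49 %.

1.49 %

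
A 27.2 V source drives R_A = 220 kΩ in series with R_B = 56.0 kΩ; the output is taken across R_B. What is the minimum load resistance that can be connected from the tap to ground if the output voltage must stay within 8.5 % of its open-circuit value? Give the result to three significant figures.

Output resistance R_th = R_A‖R_B = (220 × 56.0)/276.0 = 44.64 kΩ.
The fractional drop is R_th/(R_th + R_L); requiring this ≤ 0.0850 gives R_L ≥ R_th(1/0.0850 − 1) = 44.64 × 10.76 = 481 kΩ.

R_L(min) ≈ 481 kΩ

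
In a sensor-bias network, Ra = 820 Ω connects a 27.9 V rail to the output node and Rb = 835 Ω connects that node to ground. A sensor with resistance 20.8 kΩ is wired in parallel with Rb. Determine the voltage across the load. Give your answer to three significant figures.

V_out ≈ 13.8 V

The load sits in parallel with Rb: Rb‖R_L = (835 × 20800) / (835 + 20800) = 802.8 Ω.
V_out = 27.9 × 802.8 / (820 + 802.8) = 27.9 × 802.8/1623 = 13.8 V.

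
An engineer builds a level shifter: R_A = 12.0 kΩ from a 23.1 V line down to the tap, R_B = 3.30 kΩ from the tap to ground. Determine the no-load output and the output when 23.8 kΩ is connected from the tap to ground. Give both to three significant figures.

Open-circuit: V = 23.1 × 3.30/(12.0 + 3.30) = 4.98 V.
With the load, R_B becomes R_B‖R_L = 2.898 kΩ, so V = 23.1 × 2.898/14.90 = 4.49 V.

Unloaded: 4.98 V; loaded: 4.49 V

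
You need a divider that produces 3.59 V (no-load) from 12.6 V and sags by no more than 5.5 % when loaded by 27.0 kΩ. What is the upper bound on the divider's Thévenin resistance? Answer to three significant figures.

R_th ≤ 1.57 kΩ

Loading drop = R_th/(R_th + R_L) ≤ 0.0550, so R_th ≤ R_L · ε/(1−ε) = 27.0 kΩ × 0.0550/0.9450 = 1.57 kΩ.
(Any R1, R2 with R2/(R1+R2) = 0.285 and R1‖R2 ≤ 1.57 kΩ will meet the spec.)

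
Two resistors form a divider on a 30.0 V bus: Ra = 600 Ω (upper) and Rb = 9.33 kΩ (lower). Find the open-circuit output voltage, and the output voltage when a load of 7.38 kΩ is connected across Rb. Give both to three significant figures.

Open-circuit: V = 30.0 × 9330/(600 + 9330) = 28.2 V.
With the load, Rb becomes Rb‖R_L = 4121 Ω, so V = 30.0 × 4121/4721 = 26.2 V.

Unloaded: 28.2 V; loaded: 26.2 V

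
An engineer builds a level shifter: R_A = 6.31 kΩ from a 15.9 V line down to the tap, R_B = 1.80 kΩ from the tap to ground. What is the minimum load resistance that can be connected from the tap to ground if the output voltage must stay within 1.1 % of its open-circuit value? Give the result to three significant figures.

Output resistance R_th = R_A‖R_B = (6.31 × 1.80)/8.110 = 1.400 kΩ.
The fractional drop is R_th/(R_th + R_L); requiring this ≤ 0.0110 gives R_L ≥ R_th(1/0.0110 − 1) = 1.400 × 89.91 = 126 kΩ.

R_L(min) ≈ 126 kΩ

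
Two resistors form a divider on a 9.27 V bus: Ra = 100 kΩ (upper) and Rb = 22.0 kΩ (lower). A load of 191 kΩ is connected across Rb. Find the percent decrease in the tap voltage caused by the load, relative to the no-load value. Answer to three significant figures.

The divider's output (Thévenin) resistance is Ra‖Rb = 18.03 kΩ.
Fractional drop under load = R_th/(R_th + R_L) = 18.03 / (18.03 + 191) = 0.08627.
So the output falls by 8.63 %.

8.63 %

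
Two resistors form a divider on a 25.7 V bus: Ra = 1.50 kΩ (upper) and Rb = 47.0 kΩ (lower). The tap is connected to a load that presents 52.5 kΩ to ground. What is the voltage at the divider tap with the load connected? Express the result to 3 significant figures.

The load sits in parallel with Rb: Rb‖R_L = (47.0 × 52.5) / (47.0 + 52.5) = 24.80 kΩ.
V_out = 25.7 × 24.80 / (1.50 + 24.80) = 25.7 × 24.80/26.30 = 24.2 V.

V_out ≈ 24.2 V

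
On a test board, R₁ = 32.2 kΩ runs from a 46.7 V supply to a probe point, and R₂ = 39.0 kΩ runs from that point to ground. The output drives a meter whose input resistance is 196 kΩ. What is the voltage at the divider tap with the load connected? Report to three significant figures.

V_out ≈ 23.5 V

The load sits in parallel with R₂: R₂‖R_L = (39.0 × 196) / (39.0 + 196) = 32.53 kΩ.
V_out = 46.7 × 32.53 / (32.2 + 32.53) = 46.7 × 32.53/64.73 = 23.5 V.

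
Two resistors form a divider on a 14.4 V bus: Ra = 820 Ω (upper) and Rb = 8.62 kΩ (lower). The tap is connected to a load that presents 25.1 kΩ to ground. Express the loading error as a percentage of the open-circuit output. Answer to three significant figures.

2.90 %

The divider's output (Thévenin) resistance is Ra‖Rb = 748.8 Ω.
Fractional drop under load = R_th/(R_th + R_L) = 748.8 / (748.8 + 25100) = 0.02897.
So the output falls by 2.90 %.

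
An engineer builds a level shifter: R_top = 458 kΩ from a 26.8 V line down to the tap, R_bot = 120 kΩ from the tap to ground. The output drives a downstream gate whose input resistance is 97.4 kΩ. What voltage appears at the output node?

The load sits in parallel with R_bot: R_bot‖R_L = (120 × 97.4) / (120 + 97.4) = 53.76 kΩ.
V_out = 26.8 × 53.76 / (458 + 53.76) = 26.8 × 53.76/511.8 = 2.82 V.
(Unloaded it would have been 5.56 V.)

V_out ≈ 2.82 V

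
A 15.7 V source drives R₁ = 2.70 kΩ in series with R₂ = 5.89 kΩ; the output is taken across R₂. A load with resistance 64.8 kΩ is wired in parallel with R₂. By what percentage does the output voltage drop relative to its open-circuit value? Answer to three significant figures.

The divider's output (Thévenin) resistance is R₁‖R₂ = 1.851 kΩ.
Fractional drop under load = R_th/(R_th + R_L) = 1.851 / (1.851 + 64.8) = 0.02778.
So the output falls by 2.78 %.

2.78 %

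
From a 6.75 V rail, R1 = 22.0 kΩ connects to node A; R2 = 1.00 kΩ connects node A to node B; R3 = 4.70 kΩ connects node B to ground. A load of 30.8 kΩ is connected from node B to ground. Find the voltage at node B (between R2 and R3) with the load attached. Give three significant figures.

V ≈ 1.02 V

At node B, R3 is in parallel with the load: R3‖R_L = 4.078 kΩ.
Below node A the resistance is R2 + (R3‖R_L) = 5.078 kΩ, so V_A = 6.75 × 5.078/27.08 = 1.266 V.
Then V_B = V_A × (R3‖R_L)/(R2 + R3‖R_L) = 1.266 × 4.078/5.078 = 1.02 V.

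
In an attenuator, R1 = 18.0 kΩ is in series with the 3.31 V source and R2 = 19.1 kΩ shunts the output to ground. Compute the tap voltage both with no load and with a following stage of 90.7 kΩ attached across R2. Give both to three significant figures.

Unloaded: 1.70 V; loaded: 1.55 V

Open-circuit: V = 3.31 × 19.1/(18.0 + 19.1) = 1.70 V.
With the load, R2 becomes R2‖R_L = 15.78 kΩ, so V = 3.31 × 15.78/33.78 = 1.55 V.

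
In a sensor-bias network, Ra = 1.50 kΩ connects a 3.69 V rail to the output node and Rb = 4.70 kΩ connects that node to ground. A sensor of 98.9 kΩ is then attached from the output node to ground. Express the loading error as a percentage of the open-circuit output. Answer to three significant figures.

1.14 %

The divider's output (Thévenin) resistance is Ra‖Rb = 1.137 kΩ.
Fractional drop under load = R_th/(R_th + R_L) = 1.137 / (1.137 + 98.9) = 0.01137.
So the output falls by 1.14 %.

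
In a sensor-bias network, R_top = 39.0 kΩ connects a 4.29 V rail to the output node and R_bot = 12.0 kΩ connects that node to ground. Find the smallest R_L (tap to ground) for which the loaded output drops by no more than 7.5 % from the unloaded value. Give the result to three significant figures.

Output resistance R_th = R_top‖R_bot = (39.0 × 12.0)/51.00 = 9.176 kΩ.
The fractional drop is R_th/(R_th + R_L); requiring this ≤ 0.0750 gives R_L ≥ R_th(1/0.0750 − 1) = 9.176 × 12.33 = 113 kΩ.

R_L(min) ≈ 113 kΩ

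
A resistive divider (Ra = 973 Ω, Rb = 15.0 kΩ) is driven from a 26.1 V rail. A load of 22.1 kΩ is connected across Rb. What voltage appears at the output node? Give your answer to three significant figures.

V_out ≈ 23.5 V

The load sits in parallel with Rb: Rb‖R_L = (15000 × 22100) / (15000 + 22100) = 8935 Ω.
V_out = 26.1 × 8935 / (973 + 8935) = 26.1 × 8935/9908 = 23.5 V.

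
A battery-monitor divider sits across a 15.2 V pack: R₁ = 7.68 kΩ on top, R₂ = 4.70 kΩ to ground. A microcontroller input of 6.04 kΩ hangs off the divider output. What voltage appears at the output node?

The load sits in parallel with R₂: R₂‖R_L = (4.70 × 6.04) / (4.70 + 6.04) = 2.643 kΩ.
V_out = 15.2 × 2.643 / (7.68 + 2.643) = 15.2 × 2.643/10.32 = 3.89 V.
(Unloaded it would have been 5.77 V.)

V_out ≈ 3.89 V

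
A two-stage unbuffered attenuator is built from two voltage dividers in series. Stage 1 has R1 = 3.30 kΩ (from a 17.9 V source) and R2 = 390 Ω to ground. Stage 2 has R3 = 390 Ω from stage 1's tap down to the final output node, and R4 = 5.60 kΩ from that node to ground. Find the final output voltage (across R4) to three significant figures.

V_out ≈ 1.67 V

Stage 2 presents R3+R4 = 5990 Ω as a load on stage 1's tap.
Stage 1's lower leg becomes R2‖(R3+R4) = 366.2 Ω, so V_mid = 17.9 × 366.2/3666 = 1.788 V.
Stage 2 is itself unloaded: V_out = V_mid × R4/(R3+R4) = 1.788 × 5600/5990 = 1.67 V.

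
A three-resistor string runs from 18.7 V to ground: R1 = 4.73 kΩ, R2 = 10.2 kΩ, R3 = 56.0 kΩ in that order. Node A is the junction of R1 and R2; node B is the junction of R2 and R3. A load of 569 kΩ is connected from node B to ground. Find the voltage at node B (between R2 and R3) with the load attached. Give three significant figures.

V ≈ 14.5 V

At node B, R3 is in parallel with the load: R3‖R_L = 50.98 kΩ.
Below node A the resistance is R2 + (R3‖R_L) = 61.18 kΩ, so V_A = 18.7 × 61.18/65.91 = 17.36 V.
Then V_B = V_A × (R3‖R_L)/(R2 + R3‖R_L) = 17.36 × 50.98/61.18 = 14.5 V.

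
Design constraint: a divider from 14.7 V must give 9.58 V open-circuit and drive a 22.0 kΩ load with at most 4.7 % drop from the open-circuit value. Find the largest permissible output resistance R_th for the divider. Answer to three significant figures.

R_th ≤ 1.08 kΩ

Loading drop = R_th/(R_th + R_L) ≤ 0.0470, so R_th ≤ R_L · ε/(1−ε) = 22.0 kΩ × 0.0470/0.9530 = 1.08 kΩ.
(Any R1, R2 with R2/(R1+R2) = 0.652 and R1‖R2 ≤ 1.08 kΩ will meet the spec.)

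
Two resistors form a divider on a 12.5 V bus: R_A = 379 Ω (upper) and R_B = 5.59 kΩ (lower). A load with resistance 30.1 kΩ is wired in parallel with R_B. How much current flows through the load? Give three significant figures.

I_L ≈ 0.384 mA

R_B‖R_L = 4714 Ω; V_out = 12.5 × 4714/5093 = 11.57 V.
I_L = V_out / R_L = 11.57 / 30.1 kΩ = 0.384 mA.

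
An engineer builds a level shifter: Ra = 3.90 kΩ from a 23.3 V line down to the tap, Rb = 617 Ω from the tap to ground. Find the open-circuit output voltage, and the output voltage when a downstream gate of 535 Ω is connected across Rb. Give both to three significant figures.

Open-circuit: V = 23.3 × 617/(3900 + 617) = 3.18 V.
With the load, Rb becomes Rb‖R_L = 286.5 Ω, so V = 23.3 × 286.5/4187 = 1.59 V.

Unloaded: 3.18 V; loaded: 1.59 V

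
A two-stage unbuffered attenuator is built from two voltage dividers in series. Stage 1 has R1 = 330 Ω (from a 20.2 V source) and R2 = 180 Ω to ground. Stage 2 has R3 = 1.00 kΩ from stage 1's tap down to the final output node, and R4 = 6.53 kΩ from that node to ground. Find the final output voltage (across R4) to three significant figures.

Stage 2 presents R3+R4 = 7530 Ω as a load on stage 1's tap.
Stage 1's lower leg becomes R2‖(R3+R4) = 175.8 Ω, so V_mid = 20.2 × 175.8/505.8 = 7.021 V.
Stage 2 is itself unloaded: V_out = V_mid × R4/(R3+R4) = 7.021 × 6530/7530 = 6.09 V.

V_out ≈ 6.09 V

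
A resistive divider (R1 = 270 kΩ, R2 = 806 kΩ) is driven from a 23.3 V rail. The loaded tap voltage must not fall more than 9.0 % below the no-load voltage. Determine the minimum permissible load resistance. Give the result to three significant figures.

R_L(min) ≈ 2.04 MΩ

Output resistance R_th = R1‖R2 = (270 × 806)/1076 = 202.2 kΩ.
The fractional drop is R_th/(R_th + R_L); requiring this ≤ 0.0900 gives R_L ≥ R_th(1/0.0900 − 1) = 202.2 × 10.11 = 2.04 MΩ.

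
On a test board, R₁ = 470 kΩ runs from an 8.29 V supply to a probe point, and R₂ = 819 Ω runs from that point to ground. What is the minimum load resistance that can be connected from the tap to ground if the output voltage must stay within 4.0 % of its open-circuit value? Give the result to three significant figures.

R_L(min) ≈ 19.6 kΩ

Output resistance R_th = R₁‖R₂ = (470000 × 819)/470800 = 817.6 Ω.
The fractional drop is R_th/(R_th + R_L); requiring this ≤ 0.0400 gives R_L ≥ R_th(1/0.0400 − 1) = 817.6 × 24.00 = 19.6 kΩ.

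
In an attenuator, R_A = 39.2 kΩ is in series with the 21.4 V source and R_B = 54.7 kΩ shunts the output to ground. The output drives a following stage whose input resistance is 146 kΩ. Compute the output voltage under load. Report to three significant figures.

The load sits in parallel with R_B: R_B‖R_L = (54.7 × 146) / (54.7 + 146) = 39.79 kΩ.
V_out = 21.4 × 39.79 / (39.2 + 39.79) = 21.4 × 39.79/78.99 = 10.8 V.

V_out ≈ 10.8 V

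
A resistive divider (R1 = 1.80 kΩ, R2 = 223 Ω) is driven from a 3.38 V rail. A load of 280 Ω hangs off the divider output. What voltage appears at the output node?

V_out ≈ 0.218 V

The load sits in parallel with R2: R2‖R_L = (223 × 280) / (223 + 280) = 124.1 Ω.
V_out = 3.38 × 124.1 / (1800 + 124.1) = 3.38 × 124.1/1924 = 0.218 V.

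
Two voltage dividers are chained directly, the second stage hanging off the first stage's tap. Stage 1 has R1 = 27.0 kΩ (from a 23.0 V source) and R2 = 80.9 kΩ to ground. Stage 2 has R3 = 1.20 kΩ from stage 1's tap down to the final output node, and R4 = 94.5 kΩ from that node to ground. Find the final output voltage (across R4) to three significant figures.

V_out ≈ 14.1 V

Stage 2 presents R3+R4 = 95.70 kΩ as a load on stage 1's tap.
Stage 1's lower leg becomes R2‖(R3+R4) = 43.84 kΩ, so V_mid = 23.0 × 43.84/70.84 = 14.23 V.
Stage 2 is itself unloaded: V_out = V_mid × R4/(R3+R4) = 14.23 × 94.5/95.70 = 14.1 V.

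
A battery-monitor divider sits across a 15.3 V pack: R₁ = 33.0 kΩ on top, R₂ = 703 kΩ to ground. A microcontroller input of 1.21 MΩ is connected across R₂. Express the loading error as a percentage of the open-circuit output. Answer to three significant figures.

The divider's output (Thévenin) resistance is R₁‖R₂ = 31.52 kΩ.
Fractional drop under load = R_th/(R_th + R_L) = 31.52 / (31.52 + 1210) = 0.02539.
So the output falls by 2.54 %.

2.54 %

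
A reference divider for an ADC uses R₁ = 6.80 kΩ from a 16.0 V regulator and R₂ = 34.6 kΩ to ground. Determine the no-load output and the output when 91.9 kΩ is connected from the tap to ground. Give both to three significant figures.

Unloaded: 13.4 V; loaded: 12.6 V

Open-circuit: V = 16.0 × 34.6/(6.80 + 34.6) = 13.4 V.
With the load, R₂ becomes R₂‖R_L = 25.14 kΩ, so V = 16.0 × 25.14/31.94 = 12.6 V.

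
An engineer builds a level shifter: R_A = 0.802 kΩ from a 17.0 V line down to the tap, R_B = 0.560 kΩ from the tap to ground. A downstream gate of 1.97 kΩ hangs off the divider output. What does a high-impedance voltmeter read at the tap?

The load sits in parallel with R_B: R_B‖R_L = (560 × 1970) / (560 + 1970) = 436.0 Ω.
V_out = 17.0 × 436.0 / (802 + 436.0) = 17.0 × 436.0/1238 = 5.99 V.

V_out ≈ 5.99 V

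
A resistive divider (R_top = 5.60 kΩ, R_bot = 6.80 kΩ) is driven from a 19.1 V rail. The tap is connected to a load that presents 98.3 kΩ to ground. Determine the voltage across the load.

The load sits in parallel with R_bot: R_bot‖R_L = (6.80 × 98.3) / (6.80 + 98.3) = 6.360 kΩ.
V_out = 19.1 × 6.360 / (5.60 + 6.360) = 19.1 × 6.360/11.96 = 10.2 V.

V_out ≈ 10.2 V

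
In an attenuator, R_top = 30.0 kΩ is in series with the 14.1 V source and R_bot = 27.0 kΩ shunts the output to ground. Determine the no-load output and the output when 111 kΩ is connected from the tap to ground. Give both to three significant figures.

Unloaded: 6.68 V; loaded: 5.92 V

Open-circuit: V = 14.1 × 27.0/(30.0 + 27.0) = 6.68 V.
With the load, R_bot becomes R_bot‖R_L = 21.72 kΩ, so V = 14.1 × 21.72/51.72 = 5.92 V.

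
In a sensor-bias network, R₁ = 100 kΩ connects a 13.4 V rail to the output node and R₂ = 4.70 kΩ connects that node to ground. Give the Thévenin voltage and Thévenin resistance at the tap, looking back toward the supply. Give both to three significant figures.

V_th = 0.602 V, R_th = 4.49 kΩ

V_th is the open-circuit tap voltage: 13.4 × 4.70/(100 + 4.70) = 0.602 V.
With the supply zeroed, R₁ and R₂ appear in parallel from the tap: R_th = R₁‖R₂ = (100 × 4.70)/104.7 = 4.49 kΩ.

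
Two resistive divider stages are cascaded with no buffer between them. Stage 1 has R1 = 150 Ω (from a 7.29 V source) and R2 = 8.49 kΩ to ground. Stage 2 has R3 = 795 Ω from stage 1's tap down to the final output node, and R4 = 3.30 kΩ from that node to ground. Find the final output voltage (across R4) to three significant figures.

V_out ≈ 5.57 V

Stage 2 presents R3+R4 = 4095 Ω as a load on stage 1's tap.
Stage 1's lower leg becomes R2‖(R3+R4) = 2763 Ω, so V_mid = 7.29 × 2763/2913 = 6.915 V.
Stage 2 is itself unloaded: V_out = V_mid × R4/(R3+R4) = 6.915 × 3300/4095 = 5.57 V.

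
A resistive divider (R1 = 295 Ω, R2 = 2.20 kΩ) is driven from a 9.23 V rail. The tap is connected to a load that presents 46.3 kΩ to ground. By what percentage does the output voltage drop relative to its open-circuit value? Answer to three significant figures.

0.559 %

The divider's output (Thévenin) resistance is R1‖R2 = 260.1 Ω.
Fractional drop under load = R_th/(R_th + R_L) = 260.1 / (260.1 + 46300) = 0.005587.
So the output falls by 0.559 %.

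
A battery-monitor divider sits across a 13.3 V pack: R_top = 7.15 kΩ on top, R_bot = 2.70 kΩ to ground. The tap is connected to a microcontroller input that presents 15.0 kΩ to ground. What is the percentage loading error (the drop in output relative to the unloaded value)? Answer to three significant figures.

Unloaded V = 13.3 × 2.70/9.850 = 3.6457 V.
Loaded: R_bot‖R_L = 2.288 kΩ, giving V = 13.3 × 2.288/9.438 = 3.2244 V.
Drop = (3.6457 − 3.2244) / 3.6457 = 11.6 %.

11.6 %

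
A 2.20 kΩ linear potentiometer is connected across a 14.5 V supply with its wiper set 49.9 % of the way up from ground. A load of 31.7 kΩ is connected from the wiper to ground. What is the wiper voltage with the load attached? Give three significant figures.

The wiper splits the pot into (1−α)R = 1.102 kΩ above and αR = 1.098 kΩ below.
Lower section ‖ load = 1.061 kΩ.
V_wiper = 14.5 × 1.061/(1.102 + 1.061) = 7.11 V.

V ≈ 7.11 V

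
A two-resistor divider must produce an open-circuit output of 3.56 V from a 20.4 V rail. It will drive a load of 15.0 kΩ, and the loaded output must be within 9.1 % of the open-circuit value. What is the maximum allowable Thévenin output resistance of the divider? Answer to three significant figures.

Loading drop = R_th/(R_th + R_L) ≤ 0.0910, so R_th ≤ R_L · ε/(1−ε) = 15.0 kΩ × 0.0910/0.9090 = 1.50 kΩ.

R_th ≤ 1.50 kΩ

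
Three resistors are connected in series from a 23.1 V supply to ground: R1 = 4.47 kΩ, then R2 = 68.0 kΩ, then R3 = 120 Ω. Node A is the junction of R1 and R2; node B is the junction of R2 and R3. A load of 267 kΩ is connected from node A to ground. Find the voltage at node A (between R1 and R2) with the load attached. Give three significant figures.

V ≈ 21.3 V

Below node A the series string R2+R3 = 68120 Ω sits in parallel with the 267000 Ω load: 54270 Ω.
V_A = 23.1 × 54270/(4470 + 54270) = 21.3 V.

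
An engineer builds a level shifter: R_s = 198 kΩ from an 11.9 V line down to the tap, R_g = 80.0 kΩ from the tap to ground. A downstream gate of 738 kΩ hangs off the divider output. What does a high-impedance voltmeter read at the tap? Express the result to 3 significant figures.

The load sits in parallel with R_g: R_g‖R_L = (80.0 × 738) / (80.0 + 738) = 72.18 kΩ.
V_out = 11.9 × 72.18 / (198 + 72.18) = 11.9 × 72.18/270.2 = 3.18 V.

V_out ≈ 3.18 V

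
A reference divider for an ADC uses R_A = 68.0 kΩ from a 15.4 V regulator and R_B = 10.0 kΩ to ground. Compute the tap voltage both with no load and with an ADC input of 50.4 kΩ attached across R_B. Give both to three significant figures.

Open-circuit: V = 15.4 × 10.0/(68.0 + 10.0) = 1.97 V.
With the load, R_B becomes R_B‖R_L = 8.344 kΩ, so V = 15.4 × 8.344/76.34 = 1.68 V.

Unloaded: 1.97 V; loaded: 1.68 V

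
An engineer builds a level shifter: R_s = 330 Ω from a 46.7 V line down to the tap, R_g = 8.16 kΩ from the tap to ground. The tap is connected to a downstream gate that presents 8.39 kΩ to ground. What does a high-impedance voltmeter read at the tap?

The load sits in parallel with R_g: R_g‖R_L = (8160 × 8390) / (8160 + 8390) = 4137 Ω.
V_out = 46.7 × 4137 / (330 + 4137) = 46.7 × 4137/4467 = 43.2 V.

V_out ≈ 43.2 V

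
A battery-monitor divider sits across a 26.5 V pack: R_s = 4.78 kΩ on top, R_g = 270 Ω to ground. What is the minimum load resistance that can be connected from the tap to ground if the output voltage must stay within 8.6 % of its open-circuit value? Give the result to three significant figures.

Output resistance R_th = R_s‖R_g = (4780 × 270)/5050 = 255.6 Ω.
The fractional drop is R_th/(R_th + R_L); requiring this ≤ 0.0860 gives R_L ≥ R_th(1/0.0860 − 1) = 255.6 × 10.63 = 2.72 kΩ.

R_L(min) ≈ 2.72 kΩ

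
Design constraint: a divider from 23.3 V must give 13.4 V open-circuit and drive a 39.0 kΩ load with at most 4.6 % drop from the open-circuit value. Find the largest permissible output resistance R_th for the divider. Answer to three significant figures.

R_th ≤ 1.88 kΩ

Loading drop = R_th/(R_th + R_L) ≤ 0.0460, so R_th ≤ R_L · ε/(1−ε) = 39.0 kΩ × 0.0460/0.9540 = 1.88 kΩ.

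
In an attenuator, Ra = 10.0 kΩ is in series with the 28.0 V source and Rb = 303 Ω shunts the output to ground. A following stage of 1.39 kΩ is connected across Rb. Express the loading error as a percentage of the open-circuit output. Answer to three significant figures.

17.5 %

Unloaded V = 28.0 × 303/10300 = 0.8234 V.
Loaded: Rb‖R_L = 248.8 Ω, giving V = 28.0 × 248.8/10250 = 0.6797 V.
Drop = (0.8234 − 0.6797) / 0.8234 = 17.5 %.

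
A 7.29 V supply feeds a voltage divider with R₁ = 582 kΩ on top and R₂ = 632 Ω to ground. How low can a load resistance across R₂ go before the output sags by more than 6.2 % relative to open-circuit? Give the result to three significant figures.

R_L(min) ≈ 9.55 kΩ

Output resistance R_th = R₁‖R₂ = (582000 × 632)/582600 = 631.3 Ω.
The fractional drop is R_th/(R_th + R_L); requiring this ≤ 0.0620 gives R_L ≥ R_th(1/0.0620 − 1) = 631.3 × 15.13 = 9.55 kΩ.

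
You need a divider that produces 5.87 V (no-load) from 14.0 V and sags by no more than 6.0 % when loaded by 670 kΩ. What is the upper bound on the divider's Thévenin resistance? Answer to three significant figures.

R_th ≤ 42.8 kΩ

Loading drop = R_th/(R_th + R_L) ≤ 0.0600, so R_th ≤ R_L · ε/(1−ε) = 670 kΩ × 0.0600/0.9400 = 42.8 kΩ.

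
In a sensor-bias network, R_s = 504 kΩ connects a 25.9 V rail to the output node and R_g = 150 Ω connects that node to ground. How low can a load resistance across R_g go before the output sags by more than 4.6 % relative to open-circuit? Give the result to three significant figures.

R_L(min) ≈ 3.11 kΩ

Output resistance R_th = R_s‖R_g = (504000 × 150)/504200 = 150.0 Ω.
The fractional drop is R_th/(R_th + R_L); requiring this ≤ 0.0460 gives R_L ≥ R_th(1/0.0460 − 1) = 150.0 × 20.74 = 3.11 kΩ.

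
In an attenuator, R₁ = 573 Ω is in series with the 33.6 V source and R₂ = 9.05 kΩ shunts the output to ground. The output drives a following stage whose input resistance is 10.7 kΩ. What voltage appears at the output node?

The load sits in parallel with R₂: R₂‖R_L = (9050 × 10700) / (9050 + 10700) = 4903 Ω.
V_out = 33.6 × 4903 / (573 + 4903) = 33.6 × 4903/5476 = 30.1 V.

V_out ≈ 30.1 V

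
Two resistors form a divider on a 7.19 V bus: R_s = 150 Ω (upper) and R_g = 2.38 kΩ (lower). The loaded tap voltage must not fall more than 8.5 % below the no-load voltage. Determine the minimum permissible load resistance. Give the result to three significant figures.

Output resistance R_th = R_s‖R_g = (150 × 2380)/2530 = 141.1 Ω.
The fractional drop is R_th/(R_th + R_L); requiring this ≤ 0.0850 gives R_L ≥ R_th(1/0.0850 − 1) = 141.1 × 10.76 = 1.52 kΩ.

R_L(min) ≈ 1.52 kΩ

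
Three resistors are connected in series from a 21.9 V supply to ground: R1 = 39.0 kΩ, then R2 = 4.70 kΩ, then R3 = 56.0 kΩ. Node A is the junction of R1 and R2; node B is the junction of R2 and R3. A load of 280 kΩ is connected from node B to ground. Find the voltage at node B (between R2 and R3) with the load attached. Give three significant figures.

V ≈ 11.3 V

At node B, R3 is in parallel with the load: R3‖R_L = 46.67 kΩ.
Below node A the resistance is R2 + (R3‖R_L) = 51.37 kΩ, so V_A = 21.9 × 51.37/90.37 = 12.45 V.
Then V_B = V_A × (R3‖R_L)/(R2 + R3‖R_L) = 12.45 × 46.67/51.37 = 11.3 V.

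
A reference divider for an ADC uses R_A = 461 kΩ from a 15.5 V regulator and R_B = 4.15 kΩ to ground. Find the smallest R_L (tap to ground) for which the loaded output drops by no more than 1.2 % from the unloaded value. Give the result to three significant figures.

R_L(min) ≈ 339 kΩ

Output resistance R_th = R_A‖R_B = (461 × 4.15)/465.1 = 4.113 kΩ.
The fractional drop is R_th/(R_th + R_L); requiring this ≤ 0.0120 gives R_L ≥ R_th(1/0.0120 − 1) = 4.113 × 82.33 = 339 kΩ.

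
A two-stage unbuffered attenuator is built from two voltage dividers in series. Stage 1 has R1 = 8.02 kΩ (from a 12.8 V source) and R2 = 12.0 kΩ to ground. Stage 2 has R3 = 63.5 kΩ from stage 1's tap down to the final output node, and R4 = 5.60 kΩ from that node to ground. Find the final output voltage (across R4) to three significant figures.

Stage 2 presents R3+R4 = 69.10 kΩ as a load on stage 1's tap.
Stage 1's lower leg becomes R2‖(R3+R4) = 10.22 kΩ, so V_mid = 12.8 × 10.22/18.24 = 7.173 V.
Stage 2 is itself unloaded: V_out = V_mid × R4/(R3+R4) = 7.173 × 5.60/69.10 = 0.581 V.

V_out ≈ 0.581 V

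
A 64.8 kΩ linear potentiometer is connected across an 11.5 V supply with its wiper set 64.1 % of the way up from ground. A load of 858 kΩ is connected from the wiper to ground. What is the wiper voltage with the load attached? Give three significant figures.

The wiper splits the pot into (1−α)R = 23.26 kΩ above and αR = 41.54 kΩ below.
Lower section ‖ load = 39.62 kΩ.
V_wiper = 11.5 × 39.62/(23.26 + 39.62) = 7.25 V.

V ≈ 7.25 V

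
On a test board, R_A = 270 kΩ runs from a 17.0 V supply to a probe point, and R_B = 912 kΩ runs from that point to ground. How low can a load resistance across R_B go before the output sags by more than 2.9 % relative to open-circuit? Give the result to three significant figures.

R_L(min) ≈ 6.98 MΩ

Output resistance R_th = R_A‖R_B = (270 × 912)/1182 = 208.3 kΩ.
The fractional drop is R_th/(R_th + R_L); requiring this ≤ 0.0290 gives R_L ≥ R_th(1/0.0290 − 1) = 208.3 × 33.48 = 6.98 MΩ.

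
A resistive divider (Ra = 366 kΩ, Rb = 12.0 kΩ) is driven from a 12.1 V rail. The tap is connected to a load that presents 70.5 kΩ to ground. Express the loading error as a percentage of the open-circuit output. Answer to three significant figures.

Unloaded V = 12.1 × 12.0/378.0 = 0.38413 V.
Loaded: Rb‖R_L = 10.25 kΩ, giving V = 12.1 × 10.25/376.3 = 0.32978 V.
Drop = (0.38413 − 0.32978) / 0.38413 = 14.1 %.

14.1 %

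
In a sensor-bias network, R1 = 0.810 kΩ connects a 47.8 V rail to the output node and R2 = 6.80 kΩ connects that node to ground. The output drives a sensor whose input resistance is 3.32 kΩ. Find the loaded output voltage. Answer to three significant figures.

The load sits in parallel with R2: R2‖R_L = (6800 × 3320) / (6800 + 3320) = 2231 Ω.
V_out = 47.8 × 2231 / (810 + 2231) = 47.8 × 2231/3041 = 35.1 V.

V_out ≈ 35.1 V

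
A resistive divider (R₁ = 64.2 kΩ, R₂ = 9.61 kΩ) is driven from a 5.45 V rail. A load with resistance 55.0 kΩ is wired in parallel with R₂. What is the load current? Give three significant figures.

R₂‖R_L = 8.181 kΩ; V_out = 5.45 × 8.181/72.38 = 0.6160 V.
I_L = V_out / R_L = 0.6160 / 55.0 kΩ = 0.0112 mA.

I_L ≈ 0.0112 mA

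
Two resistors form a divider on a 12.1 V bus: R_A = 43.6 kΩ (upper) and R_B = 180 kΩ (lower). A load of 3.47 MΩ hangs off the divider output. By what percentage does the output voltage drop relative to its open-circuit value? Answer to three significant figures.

1.00 %

The divider's output (Thévenin) resistance is R_A‖R_B = 35.10 kΩ.
Fractional drop under load = R_th/(R_th + R_L) = 35.10 / (35.10 + 3470) = 0.01001.
So the output falls by 1.00 %.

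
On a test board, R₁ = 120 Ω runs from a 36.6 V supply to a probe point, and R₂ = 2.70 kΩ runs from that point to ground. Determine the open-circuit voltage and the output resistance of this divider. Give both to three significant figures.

V_th = 35.0 V, R_th = 115 Ω

V_th is the open-circuit tap voltage: 36.6 × 2700/(120 + 2700) = 35.0 V.
With the supply zeroed, R₁ and R₂ appear in parallel from the tap: R_th = R₁‖R₂ = (120 × 2700)/2820 = 115 Ω.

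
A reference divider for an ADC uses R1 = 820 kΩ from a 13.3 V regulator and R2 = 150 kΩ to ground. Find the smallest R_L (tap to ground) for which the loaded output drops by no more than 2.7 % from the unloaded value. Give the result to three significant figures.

R_L(min) ≈ 4.57 MΩ

Output resistance R_th = R1‖R2 = (820 × 150)/970.0 = 126.8 kΩ.
The fractional drop is R_th/(R_th + R_L); requiring this ≤ 0.0270 gives R_L ≥ R_th(1/0.0270 − 1) = 126.8 × 36.04 = 4.57 MΩ.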